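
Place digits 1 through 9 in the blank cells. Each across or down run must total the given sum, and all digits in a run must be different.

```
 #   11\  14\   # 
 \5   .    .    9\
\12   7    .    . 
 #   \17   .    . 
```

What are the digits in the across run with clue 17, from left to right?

17 in 2 cells must be {8,9}.
R1C1 = 11 − 7 = 4 completes the 11 down.
R1C2 = 5 − 4 = 1 completes the 5 across.
Given what's placed, R2C2 must be 4 to fit the 12 across and 14 down.
R2C3 = 12 − 11 = 1 completes the 12 across.
R3C2 = 14 − 5 = 9 completes the 14 down.
R3C3 = 17 − 9 = 8 completes the 17 across.

9 8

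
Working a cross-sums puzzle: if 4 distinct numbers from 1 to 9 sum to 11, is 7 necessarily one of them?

The only way to make 11 from 4 distinct digits is {1,2,3,5}, which does not contain 7.

No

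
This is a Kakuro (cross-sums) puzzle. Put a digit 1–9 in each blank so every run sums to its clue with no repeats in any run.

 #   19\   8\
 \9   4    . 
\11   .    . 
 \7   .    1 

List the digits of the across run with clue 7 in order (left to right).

6, 1

R1C2 = 9 − 4 = 5 completes the 9 across.
R2C2 = 8 − 6 = 2 completes the 8 down.
R3C1 = 7 − 1 = 6 completes the 7 across.
R2C1 = 11 − 2 = 9 completes the 11 across.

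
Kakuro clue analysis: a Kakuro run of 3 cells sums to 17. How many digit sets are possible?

7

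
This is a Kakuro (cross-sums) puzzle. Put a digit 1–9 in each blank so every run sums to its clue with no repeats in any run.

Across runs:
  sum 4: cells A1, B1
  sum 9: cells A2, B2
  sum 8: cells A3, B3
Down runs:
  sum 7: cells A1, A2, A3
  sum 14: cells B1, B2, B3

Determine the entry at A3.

4 in 2 cells must be {1,3}; 7 in 3 cells must be {1,2,4}.
The 4 across and the 7 down share only 1, so A1 = 1.
B1 = 4 − 1 = 3 completes the 4 across.
Given what's placed, A3 must be 2 to fit the 8 across and 7 down.
B3 = 8 − 2 = 6 completes the 8 across.
A2 = 7 − 3 = 4 completes the 7 down.
B2 = 9 − 4 = 5 completes the 9 across.

2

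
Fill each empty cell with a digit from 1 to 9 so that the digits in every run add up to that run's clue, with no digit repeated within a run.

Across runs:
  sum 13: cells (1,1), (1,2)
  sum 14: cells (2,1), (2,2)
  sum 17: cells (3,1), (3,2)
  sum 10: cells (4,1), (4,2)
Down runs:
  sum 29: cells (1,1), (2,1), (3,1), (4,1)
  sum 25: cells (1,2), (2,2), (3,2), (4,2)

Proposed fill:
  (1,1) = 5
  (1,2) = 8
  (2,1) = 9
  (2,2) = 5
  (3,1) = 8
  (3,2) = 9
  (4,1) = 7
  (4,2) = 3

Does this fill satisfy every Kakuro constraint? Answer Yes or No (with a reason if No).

Yes

Across: 5+8=13; 9+5=14; 8+9=17; 7+3=10. Down: 5+9+8+7=29; 8+5+9+3=25. No digit repeats within any run.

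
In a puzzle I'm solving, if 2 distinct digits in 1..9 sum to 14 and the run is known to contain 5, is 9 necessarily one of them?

Yes

The only way to make 14 from 2 distinct digits under that restriction is {5,9}, which contains 9.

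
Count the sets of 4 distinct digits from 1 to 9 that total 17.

4 distinct digits from 1–9 sum between 10 and 30.

9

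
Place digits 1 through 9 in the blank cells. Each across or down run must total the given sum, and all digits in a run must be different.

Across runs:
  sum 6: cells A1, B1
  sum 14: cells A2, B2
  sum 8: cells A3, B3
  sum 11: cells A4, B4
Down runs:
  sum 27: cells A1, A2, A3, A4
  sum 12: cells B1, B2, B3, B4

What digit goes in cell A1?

Nothing is forced directly, so branch on A1, whose candidates are 4 or 5. If A1 = 4: that forces B1 = 2, A3 = 6, after which B3 would have to be in {2} for the 8 across but in {1,3,4,5,6} for the 12 down — contradiction. So A1 = 5.
B1 = 6 − 5 = 1 completes the 6 across.
Nothing is forced directly, so branch on A2, whose candidates are 6 or 9. If A2 = 6: then B2 would have to be in {8} for the 14 across but in {2,3,4,5,6} for the 12 down — contradiction. So A2 = 9.
B2 = 14 − 9 = 5 completes the 14 across.
B3 = 2: the only remaining digit allowed by both the 8 across and the 12 down.
B4 = 12 − 8 = 4 completes the 12 down.
A3 = 8 − 2 = 6 completes the 8 across.
A4 = 11 − 4 = 7 completes the 11 across.

5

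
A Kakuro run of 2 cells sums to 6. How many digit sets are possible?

2 distinct digits from 1–9 sum between 3 and 17.
Enumerating: {1,5}, {2,4}.

2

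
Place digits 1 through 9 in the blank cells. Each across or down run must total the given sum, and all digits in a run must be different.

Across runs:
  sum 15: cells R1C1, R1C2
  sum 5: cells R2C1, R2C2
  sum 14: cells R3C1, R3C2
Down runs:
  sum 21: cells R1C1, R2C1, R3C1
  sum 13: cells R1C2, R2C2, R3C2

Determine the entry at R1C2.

7

The 5 across and the 21 down share only 4, so R2C1 = 4.
R2C2 = 5 − 4 = 1 completes the 5 across.
Nothing is forced directly, so branch on R1C1, whose candidates are 8 or 9. If R1C1 = 9: then R1C2 would have to be in {6} for the 15 across but in {3,4,5,7,8,9} for the 13 down — contradiction. So R1C1 = 8.
R1C2 = 15 − 8 = 7 completes the 15 across.
R3C1 = 21 − 12 = 9 completes the 21 down.
R3C2 = 14 − 9 = 5 completes the 14 across.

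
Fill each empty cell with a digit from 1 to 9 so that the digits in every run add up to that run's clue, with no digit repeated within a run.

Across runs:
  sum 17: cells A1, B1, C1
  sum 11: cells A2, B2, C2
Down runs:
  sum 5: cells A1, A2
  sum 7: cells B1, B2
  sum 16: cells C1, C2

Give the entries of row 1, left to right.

2 6 9

16 in 2 cells must be {7,9}.
The 11 across and the 16 down share only 7, so C2 = 7.
C1 = 16 − 7 = 9 completes the 16 down.
Nothing is forced directly, so branch on A2, whose candidates are 1 or 3. If A2 = 1: then A1 would have to be in {1,2,3,5,6,7} for the 17 across but in {4} for the 5 down — contradiction. So A2 = 3.
A1 = 5 − 3 = 2 completes the 5 down.
B1 = 17 − 11 = 6 completes the 17 across.
B2 = 11 − 10 = 1 completes the 11 across.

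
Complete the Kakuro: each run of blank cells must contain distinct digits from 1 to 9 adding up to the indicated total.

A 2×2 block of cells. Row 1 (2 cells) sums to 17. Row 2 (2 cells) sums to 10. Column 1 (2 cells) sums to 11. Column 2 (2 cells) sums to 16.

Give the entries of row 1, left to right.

8 9

17 in 2 cells must be {8,9}; 16 in 2 cells must be {7,9}.
The 17 across and the 16 down share only 9, so (1,2) = 9.
(2,2) = 16 − 9 = 7 completes the 16 down.
(1,1) = 17 − 9 = 8 completes the 17 across.
(2,1) = 10 − 7 = 3 completes the 10 across.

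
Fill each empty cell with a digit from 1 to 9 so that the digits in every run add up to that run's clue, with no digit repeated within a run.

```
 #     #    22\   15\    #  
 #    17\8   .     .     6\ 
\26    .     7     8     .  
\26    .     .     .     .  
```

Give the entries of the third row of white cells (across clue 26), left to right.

17 in 2 cells must be {8,9}.
Given what's placed, R1C2 must be 6 to fit the 8 across and 22 down.
R1C3 = 8 − 6 = 2 completes the 8 across.
R2C1 = 9: the only remaining digit allowed by both the 26 across and the 17 down.
R2C4 = 26 − 24 = 2 completes the 26 across.
R3C1 = 17 − 9 = 8 completes the 17 down.
R3C2 = 22 − 13 = 9 completes the 22 down.
R3C3 = 15 − 10 = 5 completes the 15 down.
R3C4 = 26 − 22 = 4 completes the 26 across.

8, 9, 5, 4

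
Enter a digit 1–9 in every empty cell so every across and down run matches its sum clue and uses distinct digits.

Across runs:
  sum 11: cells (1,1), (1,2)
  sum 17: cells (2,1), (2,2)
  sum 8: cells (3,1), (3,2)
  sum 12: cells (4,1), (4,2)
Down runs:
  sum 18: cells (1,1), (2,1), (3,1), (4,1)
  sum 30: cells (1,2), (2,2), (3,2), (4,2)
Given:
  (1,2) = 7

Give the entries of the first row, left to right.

4 7

17 in 2 cells must be {8,9}; 30 in 4 cells must be {6,7,8,9}.
(1,1) = 11 − 7 = 4 completes the 11 across.
Given what's placed, (3,2) must be 6 to fit the 8 across and 30 down.
(3,1) = 8 − 6 = 2 completes the 8 across.
(2,1) = 9: the only remaining digit allowed by both the 17 across and the 18 down.
(2,2) = 17 − 9 = 8 completes the 17 across.
(4,1) = 18 − 15 = 3 completes the 18 down.
(4,2) = 12 − 3 = 9 completes the 12 across.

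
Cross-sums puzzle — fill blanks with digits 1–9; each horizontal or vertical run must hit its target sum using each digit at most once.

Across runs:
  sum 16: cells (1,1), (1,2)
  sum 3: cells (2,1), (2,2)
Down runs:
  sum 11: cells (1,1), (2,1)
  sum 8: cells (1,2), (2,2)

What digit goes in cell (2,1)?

2

16 in 2 cells must be {7,9}; 3 in 2 cells must be {1,2}.
The 16 across and the 8 down share only 7, so (1,2) = 7.
The 3 across and the 11 down share only 2, so (2,1) = 2.
(2,2) = 3 − 2 = 1 completes the 3 across.
(1,1) = 16 − 7 = 9 completes the 16 across.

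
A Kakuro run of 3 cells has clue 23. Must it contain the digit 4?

The only way to make 23 from 3 distinct digits is {6,8,9}, which does not contain 4.

No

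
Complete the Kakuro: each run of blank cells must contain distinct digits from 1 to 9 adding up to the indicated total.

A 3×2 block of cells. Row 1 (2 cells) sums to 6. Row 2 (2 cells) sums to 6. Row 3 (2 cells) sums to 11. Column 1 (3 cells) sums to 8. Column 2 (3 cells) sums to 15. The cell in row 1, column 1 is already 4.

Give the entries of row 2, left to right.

(1,2) = 6 − 4 = 2 completes the 6 across.
(2,1) = 1: the only remaining digit allowed by both the 6 across and the 8 down.
(2,2) = 6 − 1 = 5 completes the 6 across.
(3,1) = 8 − 5 = 3 completes the 8 down.
(3,2) = 11 − 3 = 8 completes the 11 across.

1 5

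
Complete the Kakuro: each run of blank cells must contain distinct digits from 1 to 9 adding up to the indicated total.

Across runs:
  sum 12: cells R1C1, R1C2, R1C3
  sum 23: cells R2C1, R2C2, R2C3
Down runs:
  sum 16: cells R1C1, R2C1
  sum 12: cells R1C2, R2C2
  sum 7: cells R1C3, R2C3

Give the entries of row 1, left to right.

7, 4, 1

23 in 3 cells must be {6,8,9}; 16 in 2 cells must be {7,9}.
The 23 across and the 16 down share only 9, so R2C1 = 9.
Given what's placed, R2C2 must be 8 to fit the 23 across and 12 down.
R2C3 = 23 − 17 = 6 completes the 23 across.
R1C1 = 16 − 9 = 7 completes the 16 down.
R1C2 = 12 − 8 = 4 completes the 12 down.
R1C3 = 12 − 11 = 1 completes the 12 across.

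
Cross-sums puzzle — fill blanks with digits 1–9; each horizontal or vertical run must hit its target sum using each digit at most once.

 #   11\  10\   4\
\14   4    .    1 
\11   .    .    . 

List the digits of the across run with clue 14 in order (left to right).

4 9 1

4 in 2 cells must be {1,3}.
R1C2 = 14 − 5 = 9 completes the 14 across.
R2C1 = 11 − 4 = 7 completes the 11 down.
R2C2 = 10 − 9 = 1 completes the 10 down.
R2C3 = 11 − 8 = 3 completes the 11 across.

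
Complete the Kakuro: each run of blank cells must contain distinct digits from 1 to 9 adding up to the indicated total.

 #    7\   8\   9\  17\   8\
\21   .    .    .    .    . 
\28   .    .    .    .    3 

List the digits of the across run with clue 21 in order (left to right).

3, 1, 4, 8, 5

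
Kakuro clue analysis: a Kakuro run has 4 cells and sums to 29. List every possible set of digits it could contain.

{5,7,8,9}

4 distinct digits from 1–9 sum between 10 and 30.
Only one set works: {5,7,8,9}.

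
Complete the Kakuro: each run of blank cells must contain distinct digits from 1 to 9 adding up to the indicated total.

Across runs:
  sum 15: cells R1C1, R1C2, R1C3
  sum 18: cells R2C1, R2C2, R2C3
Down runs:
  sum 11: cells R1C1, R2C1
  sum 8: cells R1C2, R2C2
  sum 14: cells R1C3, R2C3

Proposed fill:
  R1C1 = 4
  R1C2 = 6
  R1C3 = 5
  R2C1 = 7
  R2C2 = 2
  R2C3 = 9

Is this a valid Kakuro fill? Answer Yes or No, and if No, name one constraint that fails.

Across: 4+6+5=15; 7+2+9=18. Down: 4+7=11; 6+2=8; 5+9=14. No digit repeats within any run.

Yes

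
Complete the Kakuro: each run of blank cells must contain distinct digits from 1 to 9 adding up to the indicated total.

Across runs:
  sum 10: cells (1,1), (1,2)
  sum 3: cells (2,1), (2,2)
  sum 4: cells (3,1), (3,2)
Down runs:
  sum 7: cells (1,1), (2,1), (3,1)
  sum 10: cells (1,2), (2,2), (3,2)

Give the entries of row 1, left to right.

3 in 2 cells must be {1,2}; 4 in 2 cells must be {1,3}; 7 in 3 cells must be {1,2,4}.
The 4 across and the 7 down share only 1, so (3,1) = 1.
(3,2) = 4 − 1 = 3 completes the 4 across.
Given what's placed, (2,1) must be 2 to fit the 3 across and 7 down.
(2,2) = 3 − 2 = 1 completes the 3 across.
(1,1) = 7 − 3 = 4 completes the 7 down.
(1,2) = 10 − 4 = 6 completes the 10 across.

4 6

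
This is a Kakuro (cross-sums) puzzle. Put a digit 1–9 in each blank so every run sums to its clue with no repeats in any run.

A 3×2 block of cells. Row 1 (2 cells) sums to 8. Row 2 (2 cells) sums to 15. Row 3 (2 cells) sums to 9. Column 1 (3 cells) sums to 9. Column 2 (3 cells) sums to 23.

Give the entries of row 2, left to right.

6 9

23 in 3 cells must be {6,8,9}.
The 8 across and the 23 down share only 6, so (1,2) = 6.
The 15 across and the 9 down share only 6, so (2,1) = 6.
(2,2) = 15 − 6 = 9 completes the 15 across.
(3,2) = 23 − 15 = 8 completes the 23 down.
(1,1) = 8 − 6 = 2 completes the 8 across.
(3,1) = 9 − 8 = 1 completes the 9 across.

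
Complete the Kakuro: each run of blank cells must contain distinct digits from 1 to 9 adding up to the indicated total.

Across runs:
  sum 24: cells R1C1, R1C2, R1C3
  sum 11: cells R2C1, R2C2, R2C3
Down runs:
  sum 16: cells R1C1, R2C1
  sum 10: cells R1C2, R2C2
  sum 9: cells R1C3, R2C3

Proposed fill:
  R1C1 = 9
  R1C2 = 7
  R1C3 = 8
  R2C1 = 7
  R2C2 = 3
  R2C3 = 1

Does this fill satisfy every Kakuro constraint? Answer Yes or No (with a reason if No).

Yes

Across: 9+7+8=24; 7+3+1=11. Down: 9+7=16; 7+3=10; 8+1=9. No digit repeats within any run.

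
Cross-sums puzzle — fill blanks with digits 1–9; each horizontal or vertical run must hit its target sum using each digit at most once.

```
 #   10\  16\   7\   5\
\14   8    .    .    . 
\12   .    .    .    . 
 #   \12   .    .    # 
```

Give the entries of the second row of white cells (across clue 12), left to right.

2 5 1 4

7 in 3 cells must be {1,2,4}.
R2C1 = 10 − 8 = 2 completes the 10 down.
Only 4 fits R3C3 under both its across sum 12 and down sum 7.
R2C3 = 1: the only remaining digit allowed by both the 12 across and the 7 down.
R3C2 = 12 − 4 = 8 completes the 12 across.
R1C3 = 7 − 5 = 2 completes the 7 down.
No cell is forced outright now. R2C4 can only be 3 or 4 (the digits allowed by both its 12 across and its 5 down). If R2C4 = 3: then R1C4 would have to be in {1,3} for the 14 across but in {2} for the 5 down — contradiction. So R2C4 = 4.
R1C4 = 5 − 4 = 1 completes the 5 down.
R2C2 = 12 − 7 = 5 completes the 12 across.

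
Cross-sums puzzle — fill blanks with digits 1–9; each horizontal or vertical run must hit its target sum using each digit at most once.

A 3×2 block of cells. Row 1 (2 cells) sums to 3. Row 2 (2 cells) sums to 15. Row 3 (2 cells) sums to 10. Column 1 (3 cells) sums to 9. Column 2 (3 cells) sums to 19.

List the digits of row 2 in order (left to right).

3 in 2 cells must be {1,2}.
The 3 across and the 19 down share only 2, so (1,2) = 2.
The 15 across and the 9 down share only 6, so (2,1) = 6.
(2,2) = 15 − 6 = 9 completes the 15 across.
(3,2) = 19 − 11 = 8 completes the 19 down.
(1,1) = 3 − 2 = 1 completes the 3 across.
(3,1) = 10 − 8 = 2 completes the 10 across.

6, 9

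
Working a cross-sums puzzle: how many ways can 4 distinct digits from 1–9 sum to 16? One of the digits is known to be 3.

4

4 distinct digits from 1–9 sum between 10 and 30.
Keeping only sets containing 3.
Enumerating: {1,3,4,8}, {1,3,5,7}, {2,3,4,7}, {2,3,5,6}.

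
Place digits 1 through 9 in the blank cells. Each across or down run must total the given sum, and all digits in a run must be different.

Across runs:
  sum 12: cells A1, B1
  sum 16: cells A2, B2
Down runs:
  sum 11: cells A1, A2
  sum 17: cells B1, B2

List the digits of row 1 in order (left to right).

16 in 2 cells must be {7,9}; 17 in 2 cells must be {8,9}.
The 16 across and the 17 down share only 9, so B2 = 9.
B1 = 17 − 9 = 8 completes the 17 down.
A2 = 16 − 9 = 7 completes the 16 across.
A1 = 12 − 8 = 4 completes the 12 across.

4 8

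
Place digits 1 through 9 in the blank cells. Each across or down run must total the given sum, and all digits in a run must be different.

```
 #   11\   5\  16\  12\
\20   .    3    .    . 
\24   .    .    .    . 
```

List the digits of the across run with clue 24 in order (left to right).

5 2 9 8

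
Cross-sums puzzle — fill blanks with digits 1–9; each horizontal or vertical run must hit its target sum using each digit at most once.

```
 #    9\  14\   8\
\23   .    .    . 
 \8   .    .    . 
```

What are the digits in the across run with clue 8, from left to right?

23 in 3 cells must be {6,8,9}.
The 23 across and the 8 down share only 6, so R1C3 = 6.
The 8 across and the 14 down share only 5, so R2C2 = 5.
R2C3 = 8 − 6 = 2 completes the 8 down.
R1C1 = 8: the only remaining digit allowed by both the 23 across and the 9 down.
R1C2 = 23 − 14 = 9 completes the 23 across.
R2C1 = 8 − 7 = 1 completes the 8 across.

1, 5, 2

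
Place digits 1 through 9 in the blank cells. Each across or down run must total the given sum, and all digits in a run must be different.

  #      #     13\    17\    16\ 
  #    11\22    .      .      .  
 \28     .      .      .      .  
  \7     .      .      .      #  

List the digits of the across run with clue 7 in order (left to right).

2 1 4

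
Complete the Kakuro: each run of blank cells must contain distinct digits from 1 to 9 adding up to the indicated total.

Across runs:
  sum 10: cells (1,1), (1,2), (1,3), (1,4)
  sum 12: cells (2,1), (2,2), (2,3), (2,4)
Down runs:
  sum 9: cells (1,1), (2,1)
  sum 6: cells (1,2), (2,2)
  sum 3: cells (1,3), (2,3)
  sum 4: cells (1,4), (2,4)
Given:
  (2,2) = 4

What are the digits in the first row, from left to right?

4 2 1 3

10 in 4 cells must be {1,2,3,4}; 3 in 2 cells must be {1,2}; 4 in 2 cells must be {1,3}.
(1,2) = 6 − 4 = 2 completes the 6 down.
(1,3) = 1: the only remaining digit allowed by both the 10 across and the 3 down.
Given what's placed, (1,4) must be 3 to fit the 10 across and 4 down.
(2,3) = 3 − 1 = 2 completes the 3 down.
(2,4) = 4 − 3 = 1 completes the 4 down.
(1,1) = 10 − 6 = 4 completes the 10 across.
(2,1) = 12 − 7 = 5 completes the 12 across.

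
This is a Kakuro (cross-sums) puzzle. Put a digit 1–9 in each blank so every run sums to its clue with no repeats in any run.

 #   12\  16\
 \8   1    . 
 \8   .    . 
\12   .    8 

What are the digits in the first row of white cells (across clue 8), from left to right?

R1C2 = 8 − 1 = 7 completes the 8 across.
R2C2 = 16 − 15 = 1 completes the 16 down.
R3C1 = 12 − 8 = 4 completes the 12 across.
R2C1 = 8 − 1 = 7 completes the 8 across.

1 7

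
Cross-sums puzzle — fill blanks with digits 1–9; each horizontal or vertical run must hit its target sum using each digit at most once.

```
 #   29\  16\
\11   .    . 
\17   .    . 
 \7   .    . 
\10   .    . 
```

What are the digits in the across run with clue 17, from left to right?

17 in 2 cells must be {8,9}; 29 in 4 cells must be {5,7,8,9}.
Only 5 fits R3C1 under both its across sum 7 and down sum 29.
R3C2 = 7 − 5 = 2 completes the 7 across.
Nothing is forced directly, so branch on R2C1, whose candidates are 8 or 9. If R2C1 = 9: that forces R2C2 = 8, R4C2 = 1, R1C2 = 5, after which R4C1 would have to be in {9} for the 10 across but in {7,8} for the 29 down — contradiction. So R2C1 = 8.
R2C2 = 17 − 8 = 9 completes the 17 across.

8 9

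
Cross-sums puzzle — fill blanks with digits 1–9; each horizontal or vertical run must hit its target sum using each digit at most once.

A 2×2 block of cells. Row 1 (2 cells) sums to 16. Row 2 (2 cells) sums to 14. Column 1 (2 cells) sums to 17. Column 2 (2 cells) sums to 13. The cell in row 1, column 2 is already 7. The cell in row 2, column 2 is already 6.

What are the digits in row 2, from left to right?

8 6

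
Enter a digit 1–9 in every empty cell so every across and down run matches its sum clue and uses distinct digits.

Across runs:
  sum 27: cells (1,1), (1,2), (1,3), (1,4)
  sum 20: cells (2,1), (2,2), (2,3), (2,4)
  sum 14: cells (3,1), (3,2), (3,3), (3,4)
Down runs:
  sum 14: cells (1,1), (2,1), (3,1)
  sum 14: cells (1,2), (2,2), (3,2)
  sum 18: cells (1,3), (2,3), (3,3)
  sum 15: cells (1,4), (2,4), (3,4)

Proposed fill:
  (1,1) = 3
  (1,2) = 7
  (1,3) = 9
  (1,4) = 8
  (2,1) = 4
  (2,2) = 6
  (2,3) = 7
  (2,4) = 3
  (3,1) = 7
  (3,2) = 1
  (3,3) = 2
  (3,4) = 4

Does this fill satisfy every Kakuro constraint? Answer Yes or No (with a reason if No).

Across: 3+7+9+8=27; 4+6+7+3=20; 7+1+2+4=14. Down: 3+4+7=14; 7+6+1=14; 9+7+2=18; 8+3+4=15. No digit repeats within any run.

Yes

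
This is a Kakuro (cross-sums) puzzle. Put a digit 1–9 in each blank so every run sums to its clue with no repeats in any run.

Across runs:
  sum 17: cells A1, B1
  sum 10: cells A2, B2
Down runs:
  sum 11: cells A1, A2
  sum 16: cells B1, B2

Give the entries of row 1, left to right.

8 9

17 in 2 cells must be {8,9}; 16 in 2 cells must be {7,9}.
The 17 across and the 16 down share only 9, so B1 = 9.
B2 = 16 − 9 = 7 completes the 16 down.
A1 = 17 − 9 = 8 completes the 17 across.
A2 = 10 − 7 = 3 completes the 10 across.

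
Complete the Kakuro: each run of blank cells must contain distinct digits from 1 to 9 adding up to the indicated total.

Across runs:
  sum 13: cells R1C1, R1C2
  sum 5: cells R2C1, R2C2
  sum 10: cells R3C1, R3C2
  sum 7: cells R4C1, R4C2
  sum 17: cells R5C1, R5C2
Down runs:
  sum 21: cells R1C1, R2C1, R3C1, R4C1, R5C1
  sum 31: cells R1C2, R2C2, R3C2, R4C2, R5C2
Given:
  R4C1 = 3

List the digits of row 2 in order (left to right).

2, 3

17 in 2 cells must be {8,9}.
R4C2 = 7 − 3 = 4 completes the 7 across.
R2C2 = 3: the only remaining digit allowed by both the 5 across and the 31 down.
R2C1 = 5 − 3 = 2 completes the 5 across.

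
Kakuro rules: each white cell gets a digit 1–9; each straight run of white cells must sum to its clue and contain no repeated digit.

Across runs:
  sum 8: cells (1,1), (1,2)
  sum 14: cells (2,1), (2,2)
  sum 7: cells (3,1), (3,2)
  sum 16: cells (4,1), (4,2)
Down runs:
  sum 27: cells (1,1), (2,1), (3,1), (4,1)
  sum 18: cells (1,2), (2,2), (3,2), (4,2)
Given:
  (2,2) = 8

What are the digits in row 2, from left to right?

6 8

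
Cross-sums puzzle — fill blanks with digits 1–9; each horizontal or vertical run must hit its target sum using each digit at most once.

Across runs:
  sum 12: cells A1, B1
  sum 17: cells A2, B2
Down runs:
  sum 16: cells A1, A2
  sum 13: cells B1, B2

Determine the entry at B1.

5

17 in 2 cells must be {8,9}; 16 in 2 cells must be {7,9}.
The 17 across and the 16 down share only 9, so A2 = 9.
B2 = 17 − 9 = 8 completes the 17 across.
A1 = 16 − 9 = 7 completes the 16 down.
B1 = 12 − 7 = 5 completes the 12 across.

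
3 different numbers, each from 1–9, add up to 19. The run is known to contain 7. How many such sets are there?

3 distinct digits from 1–9 sum between 6 and 24.
Keeping only sets containing 7.
Enumerating: {3,7,9}, {4,7,8}.

2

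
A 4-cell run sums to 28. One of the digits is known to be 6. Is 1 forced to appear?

No

The only way to make 28 from 4 distinct digits under that restriction is {5,6,8,9}, which does not contain 1.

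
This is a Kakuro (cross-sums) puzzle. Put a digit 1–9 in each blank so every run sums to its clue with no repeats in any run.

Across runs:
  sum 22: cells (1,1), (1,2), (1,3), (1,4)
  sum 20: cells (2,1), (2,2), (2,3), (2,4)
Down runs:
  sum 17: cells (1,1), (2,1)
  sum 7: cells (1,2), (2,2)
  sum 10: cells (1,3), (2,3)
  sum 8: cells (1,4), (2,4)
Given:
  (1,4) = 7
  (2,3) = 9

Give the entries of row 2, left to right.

8, 2, 9, 1

17 in 2 cells must be {8,9}.
(1,3) = 10 − 9 = 1 completes the 10 down.
Given what's placed, (2,1) must be 8 to fit the 20 across and 17 down.
(2,4) = 8 − 7 = 1 completes the 8 down.
(1,1) = 17 − 8 = 9 completes the 17 down.
(1,2) = 22 − 17 = 5 completes the 22 across.
(2,2) = 20 − 18 = 2 completes the 20 across.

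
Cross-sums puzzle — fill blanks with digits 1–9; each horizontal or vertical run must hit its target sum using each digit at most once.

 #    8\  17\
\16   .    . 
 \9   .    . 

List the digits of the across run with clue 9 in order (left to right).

16 in 2 cells must be {7,9}; 17 in 2 cells must be {8,9}.
The 16 across and the 8 down share only 7, so R1C1 = 7.
R1C2 = 16 − 7 = 9 completes the 16 across.
R2C1 = 8 − 7 = 1 completes the 8 down.
R2C2 = 9 − 1 = 8 completes the 9 across.

1 8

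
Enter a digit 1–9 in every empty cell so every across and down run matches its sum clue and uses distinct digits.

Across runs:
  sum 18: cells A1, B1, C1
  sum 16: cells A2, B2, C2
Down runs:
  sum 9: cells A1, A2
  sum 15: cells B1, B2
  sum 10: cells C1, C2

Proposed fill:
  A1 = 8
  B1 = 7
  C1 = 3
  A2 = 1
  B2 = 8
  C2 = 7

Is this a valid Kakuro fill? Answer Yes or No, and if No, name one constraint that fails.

Across: 8+7+3=18; 1+8+7=16. Down: 8+1=9; 7+8=15; 3+7=10. No digit repeats within any run.

Yes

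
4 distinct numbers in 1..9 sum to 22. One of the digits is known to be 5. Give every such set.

4 distinct digits from 1–9 sum between 10 and 30.
Keeping only sets containing 5.

{1,5,7,9}; {2,5,6,9}; {2,5,7,8}; {3,5,6,8}; {4,5,6,7}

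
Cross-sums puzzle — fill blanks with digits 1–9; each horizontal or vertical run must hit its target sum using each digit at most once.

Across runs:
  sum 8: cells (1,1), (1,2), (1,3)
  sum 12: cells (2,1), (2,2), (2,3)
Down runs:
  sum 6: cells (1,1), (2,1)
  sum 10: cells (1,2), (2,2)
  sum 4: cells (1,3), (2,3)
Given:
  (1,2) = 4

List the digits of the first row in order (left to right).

4 in 2 cells must be {1,3}.
Given what's placed, (1,1) must be 1 to fit the 8 across and 6 down.
(1,3) = 8 − 5 = 3 completes the 8 across.
(2,1) = 6 − 1 = 5 completes the 6 down.
(2,2) = 10 − 4 = 6 completes the 10 down.
(2,3) = 12 − 11 = 1 completes the 12 across.

1, 4, 3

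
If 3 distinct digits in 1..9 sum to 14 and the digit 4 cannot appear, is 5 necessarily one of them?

No

Counterexample: {1,6,7} sums to 14 under that restriction without using 5.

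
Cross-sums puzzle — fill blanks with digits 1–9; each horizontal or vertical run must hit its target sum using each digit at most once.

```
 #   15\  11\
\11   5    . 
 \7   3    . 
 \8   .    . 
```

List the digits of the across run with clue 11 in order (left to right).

5, 6

R1C2 = 11 − 5 = 6 completes the 11 across.
R2C2 = 7 − 3 = 4 completes the 7 across.
R3C1 = 15 − 8 = 7 completes the 15 down.
R3C2 = 8 − 7 = 1 completes the 8 across.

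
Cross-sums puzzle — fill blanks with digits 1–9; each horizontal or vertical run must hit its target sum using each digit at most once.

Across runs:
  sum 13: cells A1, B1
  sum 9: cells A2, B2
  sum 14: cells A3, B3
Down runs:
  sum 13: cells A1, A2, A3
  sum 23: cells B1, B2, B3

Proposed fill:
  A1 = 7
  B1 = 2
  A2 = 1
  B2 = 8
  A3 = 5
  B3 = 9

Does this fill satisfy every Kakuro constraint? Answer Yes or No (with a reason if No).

No — the down run B1–B3 sums to 19, not 23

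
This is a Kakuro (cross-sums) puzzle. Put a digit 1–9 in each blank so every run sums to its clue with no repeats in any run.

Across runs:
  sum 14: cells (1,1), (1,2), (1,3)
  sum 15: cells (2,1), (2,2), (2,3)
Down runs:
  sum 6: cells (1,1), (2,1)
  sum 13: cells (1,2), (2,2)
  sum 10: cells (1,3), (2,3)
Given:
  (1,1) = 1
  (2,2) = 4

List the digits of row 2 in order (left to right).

5 4 6

(1,2) = 13 − 4 = 9 completes the 13 down.
(1,3) = 14 − 10 = 4 completes the 14 across.
(2,1) = 6 − 1 = 5 completes the 6 down.
(2,3) = 15 − 9 = 6 completes the 15 across.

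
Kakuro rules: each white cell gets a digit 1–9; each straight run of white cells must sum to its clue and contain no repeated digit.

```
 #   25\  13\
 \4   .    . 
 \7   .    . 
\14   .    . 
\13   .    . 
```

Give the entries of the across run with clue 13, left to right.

4 in 2 cells must be {1,3}.
Nothing is forced directly, so branch on R1C1, whose candidates are 1 or 3. If R1C1 = 1: that forces R1C2 = 3, after which R2C1 would have to be in {1,2,3,4,5,6} for the 7 across but in {7,8,9} for the 25 down — contradiction. So R1C1 = 3.
R1C2 = 4 − 3 = 1 completes the 4 across.
Nothing is forced directly, so branch on R2C1, whose candidates are 5 or 6. If R2C1 = 6: then R2C2 would have to be in {1} for the 7 across but in {2,3,4,5,6,7} for the 13 down — contradiction. So R2C1 = 5.
R2C2 = 7 − 5 = 2 completes the 7 across.
R3C2 = 6: the only remaining digit allowed by both the 14 across and the 13 down.
R4C2 = 13 − 9 = 4 completes the 13 down.
R3C1 = 14 − 6 = 8 completes the 14 across.
R4C1 = 13 − 4 = 9 completes the 13 across.

9 4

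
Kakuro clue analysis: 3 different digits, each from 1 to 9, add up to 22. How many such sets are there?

3 distinct digits from 1–9 sum between 6 and 24.
Enumerating: {5,8,9}, {6,7,9}.

2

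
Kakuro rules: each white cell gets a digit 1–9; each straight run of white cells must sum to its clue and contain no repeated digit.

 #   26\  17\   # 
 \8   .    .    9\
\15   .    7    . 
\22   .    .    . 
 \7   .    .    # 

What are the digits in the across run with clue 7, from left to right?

Nothing is forced directly, so branch on R3C2, whose candidates are 5 or 6. If R3C2 = 5: that forces R3C3 = 8, after which R2C3 would have to be in {2,3,5,6} for the 15 across but in {1} for the 9 down — contradiction. So R3C2 = 6.
Given what's placed, R3C3 must be 7 to fit the 22 across and 9 down.
R2C3 = 9 − 7 = 2 completes the 9 down.
R3C1 = 22 − 13 = 9 completes the 22 across.
R2C1 = 15 − 9 = 6 completes the 15 across.
Nothing is forced directly, so branch on R1C1, whose candidates are 3 or 7. If R1C1 = 3: then R1C2 would have to be in {5} for the 8 across but in {1,3} for the 17 down — contradiction. So R1C1 = 7.
R1C2 = 8 − 7 = 1 completes the 8 across.
R4C1 = 26 − 22 = 4 completes the 26 down.
R4C2 = 7 − 4 = 3 completes the 7 across.

4 3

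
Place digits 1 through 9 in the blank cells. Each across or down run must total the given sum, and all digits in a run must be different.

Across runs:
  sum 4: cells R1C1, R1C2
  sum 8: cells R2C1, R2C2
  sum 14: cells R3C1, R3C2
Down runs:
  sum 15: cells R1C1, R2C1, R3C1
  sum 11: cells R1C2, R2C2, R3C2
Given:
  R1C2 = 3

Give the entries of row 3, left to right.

8, 6

4 in 2 cells must be {1,3}.
R1C1 = 4 − 3 = 1 completes the 4 across.
R3C2 = 6: the only remaining digit allowed by both the 14 across and the 11 down.
R2C2 = 11 − 9 = 2 completes the 11 down.
R3C1 = 14 − 6 = 8 completes the 14 across.
R2C1 = 8 − 2 = 6 completes the 8 across.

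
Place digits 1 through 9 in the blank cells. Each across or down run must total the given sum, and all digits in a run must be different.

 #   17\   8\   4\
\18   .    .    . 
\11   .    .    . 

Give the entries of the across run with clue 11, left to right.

8, 2, 1

17 in 2 cells must be {8,9}; 4 in 2 cells must be {1,3}.
The 11 across and the 17 down share only 8, so R2C1 = 8.
Given what's placed, R2C3 must be 1 to fit the 11 across and 4 down.
R1C1 = 17 − 8 = 9 completes the 17 down.
R1C3 = 4 − 1 = 3 completes the 4 down.
R2C2 = 11 − 9 = 2 completes the 11 across.
R1C2 = 18 − 12 = 6 completes the 18 across.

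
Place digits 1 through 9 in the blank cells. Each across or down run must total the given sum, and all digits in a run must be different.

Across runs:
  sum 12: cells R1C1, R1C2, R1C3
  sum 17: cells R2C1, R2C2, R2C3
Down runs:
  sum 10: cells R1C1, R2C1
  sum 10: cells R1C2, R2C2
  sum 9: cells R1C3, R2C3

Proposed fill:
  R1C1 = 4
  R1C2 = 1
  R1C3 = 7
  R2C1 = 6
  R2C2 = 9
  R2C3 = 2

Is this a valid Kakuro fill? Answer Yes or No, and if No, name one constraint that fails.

Across: 4+1+7=12; 6+9+2=17. Down: 4+6=10; 1+9=10; 7+2=9. No digit repeats within any run.

Yes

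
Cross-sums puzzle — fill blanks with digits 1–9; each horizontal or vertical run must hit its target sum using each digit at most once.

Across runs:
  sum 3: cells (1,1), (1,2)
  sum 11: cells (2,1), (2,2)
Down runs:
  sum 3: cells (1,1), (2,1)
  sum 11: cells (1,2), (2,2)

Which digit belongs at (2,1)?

3 in 2 cells must be {1,2}.
The 3 across and the 11 down share only 2, so (1,2) = 2.
The 11 across and the 3 down share only 2, so (2,1) = 2.
(2,2) = 11 − 2 = 9 completes the 11 across.
(1,1) = 3 − 2 = 1 completes the 3 across.

2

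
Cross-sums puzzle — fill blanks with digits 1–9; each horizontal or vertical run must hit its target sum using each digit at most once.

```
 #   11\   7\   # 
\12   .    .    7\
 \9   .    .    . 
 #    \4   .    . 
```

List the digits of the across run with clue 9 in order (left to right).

3 2 4

4 in 2 cells must be {1,3}; 7 in 3 cells must be {1,2,4}.
The 12 across and the 7 down share only 4, so R1C2 = 4.
R3C2 = 1: the only remaining digit allowed by both the 4 across and the 7 down.
R3C3 = 4 − 1 = 3 completes the 4 across.
R1C1 = 12 − 4 = 8 completes the 12 across.
R2C1 = 11 − 8 = 3 completes the 11 down.
R2C2 = 7 − 5 = 2 completes the 7 down.
R2C3 = 9 − 5 = 4 completes the 9 across.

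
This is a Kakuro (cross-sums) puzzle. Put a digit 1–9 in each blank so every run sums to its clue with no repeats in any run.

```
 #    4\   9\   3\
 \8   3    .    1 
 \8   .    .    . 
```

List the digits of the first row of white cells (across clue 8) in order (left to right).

4 in 2 cells must be {1,3}; 3 in 2 cells must be {1,2}.
R1C2 = 8 − 4 = 4 completes the 8 across.
R2C1 = 4 − 3 = 1 completes the 4 down.
R2C2 = 9 − 4 = 5 completes the 9 down.
R2C3 = 8 − 6 = 2 completes the 8 across.

3 4 1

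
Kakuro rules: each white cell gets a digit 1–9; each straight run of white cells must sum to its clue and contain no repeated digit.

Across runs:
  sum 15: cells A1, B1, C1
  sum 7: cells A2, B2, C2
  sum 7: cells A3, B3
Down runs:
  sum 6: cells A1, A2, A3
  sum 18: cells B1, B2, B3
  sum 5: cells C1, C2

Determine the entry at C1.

4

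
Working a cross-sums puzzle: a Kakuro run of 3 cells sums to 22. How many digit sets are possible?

2

3 distinct digits from 1–9 sum between 6 and 24.
Enumerating: {5,8,9}, {6,7,9}.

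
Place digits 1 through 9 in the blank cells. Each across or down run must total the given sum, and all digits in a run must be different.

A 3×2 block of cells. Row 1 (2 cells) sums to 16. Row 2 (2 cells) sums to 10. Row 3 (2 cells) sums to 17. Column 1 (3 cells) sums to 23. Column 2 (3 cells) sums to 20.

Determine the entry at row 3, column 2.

9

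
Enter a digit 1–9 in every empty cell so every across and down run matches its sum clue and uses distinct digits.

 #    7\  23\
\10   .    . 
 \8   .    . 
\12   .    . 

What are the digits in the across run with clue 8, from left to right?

7 in 3 cells must be {1,2,4}; 23 in 3 cells must be {6,8,9}.
The 8 across and the 23 down share only 6, so R2C2 = 6.
The 12 across and the 7 down share only 4, so R3C1 = 4.
R3C2 = 12 − 4 = 8 completes the 12 across.
R1C2 = 23 − 14 = 9 completes the 23 down.
R2C1 = 8 − 6 = 2 completes the 8 across.
R1C1 = 10 − 9 = 1 completes the 10 across.

2, 6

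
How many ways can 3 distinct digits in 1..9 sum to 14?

3 distinct digits from 1–9 sum between 6 and 24.

8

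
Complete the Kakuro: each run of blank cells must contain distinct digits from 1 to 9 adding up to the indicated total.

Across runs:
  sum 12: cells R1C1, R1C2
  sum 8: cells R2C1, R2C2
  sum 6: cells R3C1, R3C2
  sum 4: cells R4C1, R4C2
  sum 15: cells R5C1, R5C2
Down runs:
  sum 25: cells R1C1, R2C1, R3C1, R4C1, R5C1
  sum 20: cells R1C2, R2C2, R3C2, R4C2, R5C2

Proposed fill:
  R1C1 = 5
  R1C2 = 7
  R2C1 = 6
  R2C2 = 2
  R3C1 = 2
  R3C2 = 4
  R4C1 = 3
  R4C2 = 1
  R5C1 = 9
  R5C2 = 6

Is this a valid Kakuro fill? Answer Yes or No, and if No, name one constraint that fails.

Across: 5+7=12; 6+2=8; 2+4=6; 3+1=4; 9+6=15. Down: 5+6+2+3+9=25; 7+2+4+1+6=20. No digit repeats within any run.

Yes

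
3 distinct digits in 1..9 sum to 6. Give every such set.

3 distinct digits from 1–9 sum between 6 and 24.
Only one set works: {1,2,3}.

{1,2,3}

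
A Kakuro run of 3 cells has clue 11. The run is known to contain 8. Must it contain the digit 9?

No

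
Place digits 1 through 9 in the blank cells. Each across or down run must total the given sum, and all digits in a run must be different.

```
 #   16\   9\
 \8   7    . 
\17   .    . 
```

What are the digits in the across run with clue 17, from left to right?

9 8

17 in 2 cells must be {8,9}; 16 in 2 cells must be {7,9}.
R1C2 = 8 − 7 = 1 completes the 8 across.
R2C1 = 16 − 7 = 9 completes the 16 down.
R2C2 = 17 − 9 = 8 completes the 17 across.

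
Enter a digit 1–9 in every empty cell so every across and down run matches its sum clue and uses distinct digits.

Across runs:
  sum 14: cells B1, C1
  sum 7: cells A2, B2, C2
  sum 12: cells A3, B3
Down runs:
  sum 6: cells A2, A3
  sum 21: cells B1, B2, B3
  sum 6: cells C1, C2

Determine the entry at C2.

7 in 3 cells must be {1,2,4}.
The 14 across and the 6 down share only 5, so C1 = 5.
Intersecting the 7 across with the 21 down forces B2 = 4.
C2 = 6 − 5 = 1 completes the 6 down.
B1 = 14 − 5 = 9 completes the 14 across.
A2 = 7 − 5 = 2 completes the 7 across.
A3 = 6 − 2 = 4 completes the 6 down.
B3 = 12 − 4 = 8 completes the 12 across.

1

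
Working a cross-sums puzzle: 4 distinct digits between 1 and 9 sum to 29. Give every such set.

4 distinct digits from 1–9 sum between 10 and 30.
Only one set works: {5,7,8,9}.

{5,7,8,9}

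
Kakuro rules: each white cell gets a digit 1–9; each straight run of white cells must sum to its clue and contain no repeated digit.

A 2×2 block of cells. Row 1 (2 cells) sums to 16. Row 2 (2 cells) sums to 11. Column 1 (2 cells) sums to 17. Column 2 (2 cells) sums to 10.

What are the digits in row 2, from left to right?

16 in 2 cells must be {7,9}; 17 in 2 cells must be {8,9}.
The 16 across and the 17 down share only 9, so (1,1) = 9.
(1,2) = 16 − 9 = 7 completes the 16 across.
(2,1) = 17 − 9 = 8 completes the 17 down.
(2,2) = 11 − 8 = 3 completes the 11 across.

8, 3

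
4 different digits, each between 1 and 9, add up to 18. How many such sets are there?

4 distinct digits from 1–9 sum between 10 and 30.

11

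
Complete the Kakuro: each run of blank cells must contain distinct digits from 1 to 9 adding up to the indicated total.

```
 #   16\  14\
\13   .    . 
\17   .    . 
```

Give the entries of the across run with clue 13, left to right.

17 in 2 cells must be {8,9}; 16 in 2 cells must be {7,9}.
The 17 across and the 16 down share only 9, so R2C1 = 9.
R2C2 = 17 − 9 = 8 completes the 17 across.
R1C1 = 16 − 9 = 7 completes the 16 down.
R1C2 = 13 − 7 = 6 completes the 13 across.

7 6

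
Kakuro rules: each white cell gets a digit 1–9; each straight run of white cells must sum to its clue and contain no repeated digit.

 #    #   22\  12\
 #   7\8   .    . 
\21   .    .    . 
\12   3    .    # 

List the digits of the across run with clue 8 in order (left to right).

5, 3

R2C1 = 7 − 3 = 4 completes the 7 down.
R3C2 = 12 − 3 = 9 completes the 12 across.
Given what's placed, R2C2 must be 8 to fit the 21 across and 22 down.
R2C3 = 21 − 12 = 9 completes the 21 across.
R1C2 = 22 − 17 = 5 completes the 22 down.
R1C3 = 8 − 5 = 3 completes the 8 across.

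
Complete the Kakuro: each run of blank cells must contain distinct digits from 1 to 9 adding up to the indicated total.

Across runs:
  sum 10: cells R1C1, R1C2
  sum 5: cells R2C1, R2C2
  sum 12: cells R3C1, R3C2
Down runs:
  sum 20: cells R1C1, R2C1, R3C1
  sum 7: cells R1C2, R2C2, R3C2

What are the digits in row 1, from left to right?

7 in 3 cells must be {1,2,4}.
The 12 across and the 7 down share only 4, so R3C2 = 4.
R3C1 = 12 − 4 = 8 completes the 12 across.
Given what's placed, R2C1 must be 3 to fit the 5 across and 20 down.
R2C2 = 5 − 3 = 2 completes the 5 across.
R1C1 = 20 − 11 = 9 completes the 20 down.
R1C2 = 10 − 9 = 1 completes the 10 across.

9, 1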